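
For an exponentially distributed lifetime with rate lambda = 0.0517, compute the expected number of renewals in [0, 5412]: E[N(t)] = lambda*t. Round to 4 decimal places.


lambda = 0.0517
t = 5412
E[N(t)] = lambda * t
E[N(t)] = 0.0517 * 5412
E[N(t)] = 279.8004

279.8004


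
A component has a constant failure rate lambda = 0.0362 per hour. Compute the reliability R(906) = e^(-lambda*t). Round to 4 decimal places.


lambda = 0.0362
t = 906
lambda * t = 32.7972
R(t) = e^(-32.7972)
R(t) = 0.0

0.0


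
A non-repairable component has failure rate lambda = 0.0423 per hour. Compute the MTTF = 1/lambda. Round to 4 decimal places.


lambda = 0.0423
MTTF = 1 / 0.0423
MTTF = 23.6407

23.6407


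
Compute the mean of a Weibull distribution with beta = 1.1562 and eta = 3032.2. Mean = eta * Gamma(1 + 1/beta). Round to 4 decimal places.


beta = 1.1562, eta = 3032.2
1/beta = 0.8649
1 + 1/beta = 1.8649
Gamma(1.8649) = 0.9502
Mean = 3032.2 * 0.9502
Mean = 2881.2666

2881.2666


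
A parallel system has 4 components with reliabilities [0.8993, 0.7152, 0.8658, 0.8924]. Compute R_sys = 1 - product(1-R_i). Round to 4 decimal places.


Components: [0.8993, 0.7152, 0.8658, 0.8924]
(1 - 0.8993) = 0.1007, running product = 0.1007
(1 - 0.7152) = 0.2848, running product = 0.0287
(1 - 0.8658) = 0.1342, running product = 0.0038
(1 - 0.8924) = 0.1076, running product = 0.0004
Product of (1-R_i) = 0.0004
R_sys = 1 - 0.0004 = 0.9996

0.9996


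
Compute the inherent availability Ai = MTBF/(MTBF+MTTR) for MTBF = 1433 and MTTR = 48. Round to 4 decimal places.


MTBF = 1433
MTTR = 48
MTBF + MTTR = 1481
Ai = 1433 / 1481
Ai = 0.9676

0.9676


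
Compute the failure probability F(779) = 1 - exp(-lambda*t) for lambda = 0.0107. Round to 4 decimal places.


lambda = 0.0107, t = 779
lambda * t = 8.3353
exp(-8.3353) = 0.0002
F(t) = 1 - 0.0002
F(t) = 0.9998

0.9998


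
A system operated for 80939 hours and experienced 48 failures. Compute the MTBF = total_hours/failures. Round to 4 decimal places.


total_hours = 80939
failures = 48
MTBF = 80939 / 48
MTBF = 1686.2292

1686.2292


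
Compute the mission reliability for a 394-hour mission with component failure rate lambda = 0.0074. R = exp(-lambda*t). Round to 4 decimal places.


lambda = 0.0074
mission_time = 394
lambda * t = 0.0074 * 394 = 2.9156
R = exp(-2.9156)
R = 0.0542

0.0542


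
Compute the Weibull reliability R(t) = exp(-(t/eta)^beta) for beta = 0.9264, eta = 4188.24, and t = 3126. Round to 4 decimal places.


beta = 0.9264, eta = 4188.24, t = 3126
t/eta = 3126 / 4188.24 = 0.7464
(t/eta)^beta = 0.7464^0.9264 = 0.7626
R(t) = exp(-0.7626)
R(t) = 0.4664

0.4664


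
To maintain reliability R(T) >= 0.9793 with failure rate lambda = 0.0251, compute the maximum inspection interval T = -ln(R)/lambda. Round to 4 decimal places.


R_target = 0.9793
lambda = 0.0251
-ln(0.9793) = 0.0209
T = 0.0209 / 0.0251
T = 0.8334

0.8334


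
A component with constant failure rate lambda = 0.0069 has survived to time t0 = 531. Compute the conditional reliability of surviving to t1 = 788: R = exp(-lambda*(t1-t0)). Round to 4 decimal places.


lambda = 0.0069
t0 = 531, t1 = 788
t1 - t0 = 257
lambda * (t1-t0) = 0.0069 * 257 = 1.7733
R = exp(-1.7733)
R = 0.1698

0.1698


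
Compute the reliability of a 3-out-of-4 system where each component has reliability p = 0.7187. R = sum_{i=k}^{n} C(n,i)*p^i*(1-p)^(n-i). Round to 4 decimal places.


k = 3, n = 4, p = 0.7187
i=3: C(4,3)=4 * 0.7187^3 * 0.2813^1 = 0.4177
i=4: C(4,4)=1 * 0.7187^4 * 0.2813^0 = 0.2668
R = sum of terms = 0.6845

0.6845


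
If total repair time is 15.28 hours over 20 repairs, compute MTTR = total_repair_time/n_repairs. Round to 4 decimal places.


total_repair_time = 15.28
n_repairs = 20
MTTR = 15.28 / 20
MTTR = 0.764

0.764


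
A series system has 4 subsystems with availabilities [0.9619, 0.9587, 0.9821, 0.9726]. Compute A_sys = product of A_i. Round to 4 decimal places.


Subsystems: [0.9619, 0.9587, 0.9821, 0.9726]
After subsystem 1 (A=0.9619): product = 0.9619
After subsystem 2 (A=0.9587): product = 0.9222
After subsystem 3 (A=0.9821): product = 0.9057
After subsystem 4 (A=0.9726): product = 0.8809
A_sys = 0.8809

0.8809


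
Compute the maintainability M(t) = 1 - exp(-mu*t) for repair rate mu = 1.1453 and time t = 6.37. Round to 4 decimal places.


mu = 1.1453, t = 6.37
mu * t = 1.1453 * 6.37 = 7.2956
exp(-7.2956) = 0.0007
M(t) = 1 - 0.0007
M(t) = 0.9993

0.9993


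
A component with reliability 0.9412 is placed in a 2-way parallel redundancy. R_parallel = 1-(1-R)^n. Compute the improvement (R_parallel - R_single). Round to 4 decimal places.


R_single = 0.9412, n = 2
1 - R_single = 0.0588
(1 - R_single)^n = 0.0588^2 = 0.0035
R_parallel = 1 - 0.0035 = 0.9965
Improvement = 0.9965 - 0.9412
Improvement = 0.0553

0.0553


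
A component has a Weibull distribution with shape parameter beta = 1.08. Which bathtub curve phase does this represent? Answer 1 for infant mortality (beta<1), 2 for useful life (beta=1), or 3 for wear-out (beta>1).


beta = 1.08
Compare beta to 1:
beta < 1 => infant mortality (phase 1)
beta = 1 => useful life (phase 2)
beta > 1 => wear-out (phase 3)
Since beta = 1.08, this is wear-out (increasing failure rate)
Phase = 3

3


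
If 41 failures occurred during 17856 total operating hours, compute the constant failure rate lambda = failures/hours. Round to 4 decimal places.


failures = 41
total_hours = 17856
lambda = 41 / 17856
lambda = 0.0023

0.0023


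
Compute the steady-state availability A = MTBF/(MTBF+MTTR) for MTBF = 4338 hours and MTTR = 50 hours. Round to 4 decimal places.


MTBF = 4338
MTTR = 50
MTBF + MTTR = 4388
A = 4338 / 4388
A = 0.9886

0.9886


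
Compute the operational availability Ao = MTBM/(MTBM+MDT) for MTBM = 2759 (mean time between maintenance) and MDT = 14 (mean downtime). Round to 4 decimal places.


MTBM = 2759
MDT = 14
MTBM + MDT = 2773
Ao = 2759 / 2773
Ao = 0.995

0.995


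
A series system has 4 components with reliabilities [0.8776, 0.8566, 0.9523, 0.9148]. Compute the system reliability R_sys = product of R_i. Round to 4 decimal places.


Components: [0.8776, 0.8566, 0.9523, 0.9148]
After component 1 (R=0.8776): product = 0.8776
After component 2 (R=0.8566): product = 0.7518
After component 3 (R=0.9523): product = 0.7159
After component 4 (R=0.9148): product = 0.6549
R_sys = 0.6549

0.6549


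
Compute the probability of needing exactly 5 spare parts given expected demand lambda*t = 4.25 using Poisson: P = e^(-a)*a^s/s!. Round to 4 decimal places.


a = 4.25, s = 5
e^(-a) = e^(-4.25) = 0.0143
a^s = 4.25^5 = 1386.5791
s! = 120
P = 0.0143 * 1386.5791 / 120
P = 0.1648

0.1648


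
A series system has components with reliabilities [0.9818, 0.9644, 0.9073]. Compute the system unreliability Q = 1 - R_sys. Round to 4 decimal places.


Components: [0.9818, 0.9644, 0.9073]
After component 1: product = 0.9818
After component 2: product = 0.9468
After component 3: product = 0.8591
R_sys = 0.8591
Q = 1 - 0.8591 = 0.1409

0.1409


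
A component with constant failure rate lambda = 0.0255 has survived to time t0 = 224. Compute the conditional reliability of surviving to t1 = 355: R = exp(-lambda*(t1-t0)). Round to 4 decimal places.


lambda = 0.0255
t0 = 224, t1 = 355
t1 - t0 = 131
lambda * (t1-t0) = 0.0255 * 131 = 3.3405
R = exp(-3.3405)
R = 0.0354

0.0354


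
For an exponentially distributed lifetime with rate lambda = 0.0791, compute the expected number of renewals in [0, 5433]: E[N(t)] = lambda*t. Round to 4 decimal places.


lambda = 0.0791
t = 5433
E[N(t)] = lambda * t
E[N(t)] = 0.0791 * 5433
E[N(t)] = 429.7503

429.7503


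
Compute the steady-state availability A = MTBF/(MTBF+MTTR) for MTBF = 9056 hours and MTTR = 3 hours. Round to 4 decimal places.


MTBF = 9056
MTTR = 3
MTBF + MTTR = 9059
A = 9056 / 9059
A = 0.9997

0.9997


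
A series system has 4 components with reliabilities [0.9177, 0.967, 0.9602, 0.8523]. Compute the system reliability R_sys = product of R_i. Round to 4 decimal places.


Components: [0.9177, 0.967, 0.9602, 0.8523]
After component 1 (R=0.9177): product = 0.9177
After component 2 (R=0.967): product = 0.8874
After component 3 (R=0.9602): product = 0.8521
After component 4 (R=0.8523): product = 0.7262
R_sys = 0.7262

0.7262


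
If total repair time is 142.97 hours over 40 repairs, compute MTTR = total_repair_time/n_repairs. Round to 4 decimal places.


total_repair_time = 142.97
n_repairs = 40
MTTR = 142.97 / 40
MTTR = 3.5743

3.5743


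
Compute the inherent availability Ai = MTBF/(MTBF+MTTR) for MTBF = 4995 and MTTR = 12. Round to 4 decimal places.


MTBF = 4995
MTTR = 12
MTBF + MTTR = 5007
Ai = 4995 / 5007
Ai = 0.9976

0.9976


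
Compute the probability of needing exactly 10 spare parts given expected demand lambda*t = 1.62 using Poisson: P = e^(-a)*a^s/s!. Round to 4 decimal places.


a = 1.62, s = 10
e^(-a) = e^(-1.62) = 0.1979
a^s = 1.62^10 = 124.4945
s! = 3628800
P = 0.1979 * 124.4945 / 3628800
P = 0.0

0.0


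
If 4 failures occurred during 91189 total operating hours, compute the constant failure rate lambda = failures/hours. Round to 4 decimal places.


failures = 4
total_hours = 91189
lambda = 4 / 91189
lambda = 0.0

0.0


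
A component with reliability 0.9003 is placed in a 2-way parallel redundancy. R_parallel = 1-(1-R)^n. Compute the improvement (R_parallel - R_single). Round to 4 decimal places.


R_single = 0.9003, n = 2
1 - R_single = 0.0997
(1 - R_single)^n = 0.0997^2 = 0.0099
R_parallel = 1 - 0.0099 = 0.9901
Improvement = 0.9901 - 0.9003
Improvement = 0.0898

0.0898


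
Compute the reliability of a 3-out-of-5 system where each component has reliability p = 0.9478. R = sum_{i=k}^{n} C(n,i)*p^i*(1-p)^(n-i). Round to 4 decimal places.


k = 3, n = 5, p = 0.9478
i=3: C(5,3)=10 * 0.9478^3 * 0.0522^2 = 0.0232
i=4: C(5,4)=5 * 0.9478^4 * 0.0522^1 = 0.2106
i=5: C(5,5)=1 * 0.9478^5 * 0.0522^0 = 0.7649
R = sum of terms = 0.9987

0.9987


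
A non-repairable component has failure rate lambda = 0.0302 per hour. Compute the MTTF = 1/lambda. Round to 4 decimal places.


lambda = 0.0302
MTTF = 1 / 0.0302
MTTF = 33.1126

33.1126


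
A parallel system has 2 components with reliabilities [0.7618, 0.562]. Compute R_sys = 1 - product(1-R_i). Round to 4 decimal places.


Components: [0.7618, 0.562]
(1 - 0.7618) = 0.2382, running product = 0.2382
(1 - 0.562) = 0.438, running product = 0.1043
Product of (1-R_i) = 0.1043
R_sys = 1 - 0.1043 = 0.8957

0.8957


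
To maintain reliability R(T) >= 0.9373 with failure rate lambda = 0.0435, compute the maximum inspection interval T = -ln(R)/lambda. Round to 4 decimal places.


R_target = 0.9373
lambda = 0.0435
-ln(0.9373) = 0.0648
T = 0.0648 / 0.0435
T = 1.4885

1.4885


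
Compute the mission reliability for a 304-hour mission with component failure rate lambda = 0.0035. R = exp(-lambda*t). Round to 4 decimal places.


lambda = 0.0035
mission_time = 304
lambda * t = 0.0035 * 304 = 1.064
R = exp(-1.064)
R = 0.3451

0.3451


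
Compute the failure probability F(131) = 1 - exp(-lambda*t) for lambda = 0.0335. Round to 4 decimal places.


lambda = 0.0335, t = 131
lambda * t = 4.3885
exp(-4.3885) = 0.0124
F(t) = 1 - 0.0124
F(t) = 0.9876

0.9876


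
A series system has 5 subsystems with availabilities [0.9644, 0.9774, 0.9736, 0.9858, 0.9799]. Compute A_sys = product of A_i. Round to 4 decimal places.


Subsystems: [0.9644, 0.9774, 0.9736, 0.9858, 0.9799]
After subsystem 1 (A=0.9644): product = 0.9644
After subsystem 2 (A=0.9774): product = 0.9426
After subsystem 3 (A=0.9736): product = 0.9177
After subsystem 4 (A=0.9858): product = 0.9047
After subsystem 5 (A=0.9799): product = 0.8865
A_sys = 0.8865

0.8865


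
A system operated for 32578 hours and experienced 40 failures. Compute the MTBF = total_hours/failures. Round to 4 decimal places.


total_hours = 32578
failures = 40
MTBF = 32578 / 40
MTBF = 814.45

814.45


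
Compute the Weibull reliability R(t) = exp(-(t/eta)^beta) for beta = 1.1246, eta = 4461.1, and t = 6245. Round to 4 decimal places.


beta = 1.1246, eta = 4461.1, t = 6245
t/eta = 6245 / 4461.1 = 1.3999
(t/eta)^beta = 1.3999^1.1246 = 1.4598
R(t) = exp(-1.4598)
R(t) = 0.2323

0.2323


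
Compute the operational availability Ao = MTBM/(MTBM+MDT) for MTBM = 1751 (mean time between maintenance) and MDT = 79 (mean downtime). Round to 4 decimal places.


MTBM = 1751
MDT = 79
MTBM + MDT = 1830
Ao = 1751 / 1830
Ao = 0.9568

0.9568


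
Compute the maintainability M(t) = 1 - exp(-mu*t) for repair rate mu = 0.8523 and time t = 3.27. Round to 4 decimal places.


mu = 0.8523, t = 3.27
mu * t = 0.8523 * 3.27 = 2.787
exp(-2.787) = 0.0616
M(t) = 1 - 0.0616
M(t) = 0.9384

0.9384


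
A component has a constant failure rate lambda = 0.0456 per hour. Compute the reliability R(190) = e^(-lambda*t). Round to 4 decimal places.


lambda = 0.0456
t = 190
lambda * t = 8.664
R(t) = e^(-8.664)
R(t) = 0.0002

0.0002


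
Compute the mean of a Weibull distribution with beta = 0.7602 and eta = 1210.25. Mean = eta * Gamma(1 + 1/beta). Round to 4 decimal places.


beta = 0.7602, eta = 1210.25
1/beta = 1.3154
1 + 1/beta = 2.3154
Gamma(2.3154) = 1.1776
Mean = 1210.25 * 1.1776
Mean = 1425.2504

1425.2504


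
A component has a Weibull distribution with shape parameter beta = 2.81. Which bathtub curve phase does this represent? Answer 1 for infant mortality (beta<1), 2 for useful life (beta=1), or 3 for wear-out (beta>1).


beta = 2.81
Compare beta to 1:
beta < 1 => infant mortality (phase 1)
beta = 1 => useful life (phase 2)
beta > 1 => wear-out (phase 3)
Since beta = 2.81, this is wear-out (increasing failure rate)
Phase = 3

3


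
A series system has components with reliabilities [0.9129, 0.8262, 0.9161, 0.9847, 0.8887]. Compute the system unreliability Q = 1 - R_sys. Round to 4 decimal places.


Components: [0.9129, 0.8262, 0.9161, 0.9847, 0.8887]
After component 1: product = 0.9129
After component 2: product = 0.7542
After component 3: product = 0.691
After component 4: product = 0.6804
After component 5: product = 0.6047
R_sys = 0.6047
Q = 1 - 0.6047 = 0.3953

0.3953


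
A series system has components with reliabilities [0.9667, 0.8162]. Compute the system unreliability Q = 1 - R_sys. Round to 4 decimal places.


Components: [0.9667, 0.8162]
After component 1: product = 0.9667
After component 2: product = 0.789
R_sys = 0.789
Q = 1 - 0.789 = 0.211

0.211


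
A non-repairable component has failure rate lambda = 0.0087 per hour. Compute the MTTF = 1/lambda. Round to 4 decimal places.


lambda = 0.0087
MTTF = 1 / 0.0087
MTTF = 114.9425

114.9425


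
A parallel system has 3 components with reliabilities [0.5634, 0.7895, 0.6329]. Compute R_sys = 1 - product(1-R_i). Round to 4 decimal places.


Components: [0.5634, 0.7895, 0.6329]
(1 - 0.5634) = 0.4366, running product = 0.4366
(1 - 0.7895) = 0.2105, running product = 0.0919
(1 - 0.6329) = 0.3671, running product = 0.0337
Product of (1-R_i) = 0.0337
R_sys = 1 - 0.0337 = 0.9663

0.9663


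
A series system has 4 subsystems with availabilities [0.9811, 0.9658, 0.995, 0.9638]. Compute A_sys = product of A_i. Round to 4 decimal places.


Subsystems: [0.9811, 0.9658, 0.995, 0.9638]
After subsystem 1 (A=0.9811): product = 0.9811
After subsystem 2 (A=0.9658): product = 0.9475
After subsystem 3 (A=0.995): product = 0.9428
After subsystem 4 (A=0.9638): product = 0.9087
A_sys = 0.9087

0.9087


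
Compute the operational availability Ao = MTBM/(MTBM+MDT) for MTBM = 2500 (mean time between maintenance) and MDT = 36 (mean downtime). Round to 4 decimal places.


MTBM = 2500
MDT = 36
MTBM + MDT = 2536
Ao = 2500 / 2536
Ao = 0.9858

0.9858


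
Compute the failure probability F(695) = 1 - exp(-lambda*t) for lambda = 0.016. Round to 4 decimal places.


lambda = 0.016, t = 695
lambda * t = 11.12
exp(-11.12) = 0.0
F(t) = 1 - 0.0
F(t) = 1.0

1.0


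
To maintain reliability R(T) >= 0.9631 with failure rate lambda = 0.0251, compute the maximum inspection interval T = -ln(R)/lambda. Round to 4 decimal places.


R_target = 0.9631
lambda = 0.0251
-ln(0.9631) = 0.0376
T = 0.0376 / 0.0251
T = 1.4979

1.4979


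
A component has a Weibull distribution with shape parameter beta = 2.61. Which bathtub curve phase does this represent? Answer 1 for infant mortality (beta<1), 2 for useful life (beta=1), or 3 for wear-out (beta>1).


beta = 2.61
Compare beta to 1:
beta < 1 => infant mortality (phase 1)
beta = 1 => useful life (phase 2)
beta > 1 => wear-out (phase 3)
Since beta = 2.61, this is wear-out (increasing failure rate)
Phase = 3

3


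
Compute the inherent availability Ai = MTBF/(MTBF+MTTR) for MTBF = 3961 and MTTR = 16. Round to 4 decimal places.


MTBF = 3961
MTTR = 16
MTBF + MTTR = 3977
Ai = 3961 / 3977
Ai = 0.996

0.996


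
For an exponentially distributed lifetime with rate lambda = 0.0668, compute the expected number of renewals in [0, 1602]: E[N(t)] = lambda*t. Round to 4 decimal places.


lambda = 0.0668
t = 1602
E[N(t)] = lambda * t
E[N(t)] = 0.0668 * 1602
E[N(t)] = 107.0136

107.0136


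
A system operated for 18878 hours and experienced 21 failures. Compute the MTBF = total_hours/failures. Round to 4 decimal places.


total_hours = 18878
failures = 21
MTBF = 18878 / 21
MTBF = 898.9524

898.9524


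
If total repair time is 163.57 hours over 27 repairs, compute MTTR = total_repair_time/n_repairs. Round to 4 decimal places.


total_repair_time = 163.57
n_repairs = 27
MTTR = 163.57 / 27
MTTR = 6.0581

6.0581


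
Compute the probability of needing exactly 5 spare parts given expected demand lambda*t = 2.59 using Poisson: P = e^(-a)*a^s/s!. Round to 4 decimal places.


a = 2.59, s = 5
e^(-a) = e^(-2.59) = 0.075
a^s = 2.59^5 = 116.5464
s! = 120
P = 0.075 * 116.5464 / 120
P = 0.0729

0.0729


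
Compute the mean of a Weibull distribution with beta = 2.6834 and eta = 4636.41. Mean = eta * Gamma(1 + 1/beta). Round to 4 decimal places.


beta = 2.6834, eta = 4636.41
1/beta = 0.3727
1 + 1/beta = 1.3727
Gamma(1.3727) = 0.8891
Mean = 4636.41 * 0.8891
Mean = 4122.2214

4122.2214


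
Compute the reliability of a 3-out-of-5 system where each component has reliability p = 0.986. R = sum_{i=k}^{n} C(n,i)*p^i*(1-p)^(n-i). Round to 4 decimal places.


k = 3, n = 5, p = 0.986
i=3: C(5,3)=10 * 0.986^3 * 0.014^2 = 0.0019
i=4: C(5,4)=5 * 0.986^4 * 0.014^1 = 0.0662
i=5: C(5,5)=1 * 0.986^5 * 0.014^0 = 0.9319
R = sum of terms = 1.0

1.0


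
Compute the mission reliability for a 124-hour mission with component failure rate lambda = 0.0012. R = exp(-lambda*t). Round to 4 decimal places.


lambda = 0.0012
mission_time = 124
lambda * t = 0.0012 * 124 = 0.1488
R = exp(-0.1488)
R = 0.8617

0.8617


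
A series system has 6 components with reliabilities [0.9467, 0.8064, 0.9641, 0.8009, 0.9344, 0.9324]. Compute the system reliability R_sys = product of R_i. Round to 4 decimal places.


Components: [0.9467, 0.8064, 0.9641, 0.8009, 0.9344, 0.9324]
After component 1 (R=0.9467): product = 0.9467
After component 2 (R=0.8064): product = 0.7634
After component 3 (R=0.9641): product = 0.736
After component 4 (R=0.8009): product = 0.5895
After component 5 (R=0.9344): product = 0.5508
After component 6 (R=0.9324): product = 0.5136
R_sys = 0.5136

0.5136


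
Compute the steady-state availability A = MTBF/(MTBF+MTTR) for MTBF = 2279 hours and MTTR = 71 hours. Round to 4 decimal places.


MTBF = 2279
MTTR = 71
MTBF + MTTR = 2350
A = 2279 / 2350
A = 0.9698

0.9698


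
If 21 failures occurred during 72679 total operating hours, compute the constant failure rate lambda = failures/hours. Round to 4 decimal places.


failures = 21
total_hours = 72679
lambda = 21 / 72679
lambda = 0.0003

0.0003


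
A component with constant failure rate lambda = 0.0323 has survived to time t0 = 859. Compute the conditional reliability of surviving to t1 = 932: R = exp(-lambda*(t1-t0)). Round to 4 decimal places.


lambda = 0.0323
t0 = 859, t1 = 932
t1 - t0 = 73
lambda * (t1-t0) = 0.0323 * 73 = 2.3579
R = exp(-2.3579)
R = 0.0946

0.0946


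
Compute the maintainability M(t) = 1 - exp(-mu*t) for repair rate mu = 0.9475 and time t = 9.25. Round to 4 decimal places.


mu = 0.9475, t = 9.25
mu * t = 0.9475 * 9.25 = 8.7644
exp(-8.7644) = 0.0002
M(t) = 1 - 0.0002
M(t) = 0.9998

0.9998


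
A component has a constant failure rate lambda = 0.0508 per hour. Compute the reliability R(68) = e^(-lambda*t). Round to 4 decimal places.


lambda = 0.0508
t = 68
lambda * t = 3.4544
R(t) = e^(-3.4544)
R(t) = 0.0316

0.0316


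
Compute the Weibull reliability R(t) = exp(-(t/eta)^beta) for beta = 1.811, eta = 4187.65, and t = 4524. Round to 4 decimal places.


beta = 1.811, eta = 4187.65, t = 4524
t/eta = 4524 / 4187.65 = 1.0803
(t/eta)^beta = 1.0803^1.811 = 1.1502
R(t) = exp(-1.1502)
R(t) = 0.3166

0.3166


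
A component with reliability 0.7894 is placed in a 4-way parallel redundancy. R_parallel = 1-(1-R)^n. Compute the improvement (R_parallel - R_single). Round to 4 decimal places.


R_single = 0.7894, n = 4
1 - R_single = 0.2106
(1 - R_single)^n = 0.2106^4 = 0.002
R_parallel = 1 - 0.002 = 0.998
Improvement = 0.998 - 0.7894
Improvement = 0.2086

0.2086


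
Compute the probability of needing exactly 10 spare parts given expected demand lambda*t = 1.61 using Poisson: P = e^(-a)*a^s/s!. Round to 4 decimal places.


a = 1.61, s = 10
e^(-a) = e^(-1.61) = 0.1999
a^s = 1.61^10 = 117.0196
s! = 3628800
P = 0.1999 * 117.0196 / 3628800
P = 0.0

0.0


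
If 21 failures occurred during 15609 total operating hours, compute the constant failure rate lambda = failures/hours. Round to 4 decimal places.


failures = 21
total_hours = 15609
lambda = 21 / 15609
lambda = 0.0013

0.0013


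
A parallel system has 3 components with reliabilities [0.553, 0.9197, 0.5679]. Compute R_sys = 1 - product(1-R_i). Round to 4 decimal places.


Components: [0.553, 0.9197, 0.5679]
(1 - 0.553) = 0.447, running product = 0.447
(1 - 0.9197) = 0.0803, running product = 0.0359
(1 - 0.5679) = 0.4321, running product = 0.0155
Product of (1-R_i) = 0.0155
R_sys = 1 - 0.0155 = 0.9845

0.9845


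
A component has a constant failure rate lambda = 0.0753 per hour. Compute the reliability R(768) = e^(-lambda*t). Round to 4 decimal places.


lambda = 0.0753
t = 768
lambda * t = 57.8304
R(t) = e^(-57.8304)
R(t) = 0.0

0.0


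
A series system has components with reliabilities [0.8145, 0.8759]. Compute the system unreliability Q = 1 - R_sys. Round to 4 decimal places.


Components: [0.8145, 0.8759]
After component 1: product = 0.8145
After component 2: product = 0.7134
R_sys = 0.7134
Q = 1 - 0.7134 = 0.2866

0.2866


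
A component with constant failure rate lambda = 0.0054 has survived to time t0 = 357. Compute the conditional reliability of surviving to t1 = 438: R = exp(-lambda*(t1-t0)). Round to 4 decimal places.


lambda = 0.0054
t0 = 357, t1 = 438
t1 - t0 = 81
lambda * (t1-t0) = 0.0054 * 81 = 0.4374
R = exp(-0.4374)
R = 0.6457

0.6457


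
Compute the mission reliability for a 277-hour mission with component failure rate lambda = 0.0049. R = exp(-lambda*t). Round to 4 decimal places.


lambda = 0.0049
mission_time = 277
lambda * t = 0.0049 * 277 = 1.3573
R = exp(-1.3573)
R = 0.2574

0.2574


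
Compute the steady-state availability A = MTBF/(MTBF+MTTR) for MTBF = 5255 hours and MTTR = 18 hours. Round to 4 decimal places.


MTBF = 5255
MTTR = 18
MTBF + MTTR = 5273
A = 5255 / 5273
A = 0.9966

0.9966


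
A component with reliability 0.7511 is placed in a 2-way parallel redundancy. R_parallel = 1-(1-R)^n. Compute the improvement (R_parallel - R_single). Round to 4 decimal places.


R_single = 0.7511, n = 2
1 - R_single = 0.2489
(1 - R_single)^n = 0.2489^2 = 0.062
R_parallel = 1 - 0.062 = 0.938
Improvement = 0.938 - 0.7511
Improvement = 0.1869

0.1869


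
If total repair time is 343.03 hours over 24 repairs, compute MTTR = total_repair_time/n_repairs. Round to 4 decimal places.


total_repair_time = 343.03
n_repairs = 24
MTTR = 343.03 / 24
MTTR = 14.2929

14.2929


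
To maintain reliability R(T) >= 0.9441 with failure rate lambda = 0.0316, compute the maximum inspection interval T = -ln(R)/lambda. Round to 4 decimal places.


R_target = 0.9441
lambda = 0.0316
-ln(0.9441) = 0.0575
T = 0.0575 / 0.0316
T = 1.8204

1.8204


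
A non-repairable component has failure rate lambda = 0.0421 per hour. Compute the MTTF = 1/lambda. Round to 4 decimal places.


lambda = 0.0421
MTTF = 1 / 0.0421
MTTF = 23.753

23.753


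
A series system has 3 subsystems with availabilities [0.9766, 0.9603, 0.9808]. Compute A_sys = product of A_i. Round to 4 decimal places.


Subsystems: [0.9766, 0.9603, 0.9808]
After subsystem 1 (A=0.9766): product = 0.9766
After subsystem 2 (A=0.9603): product = 0.9378
After subsystem 3 (A=0.9808): product = 0.9198
A_sys = 0.9198

0.9198


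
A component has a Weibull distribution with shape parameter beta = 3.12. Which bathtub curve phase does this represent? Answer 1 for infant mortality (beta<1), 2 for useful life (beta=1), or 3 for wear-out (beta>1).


beta = 3.12
Compare beta to 1:
beta < 1 => infant mortality (phase 1)
beta = 1 => useful life (phase 2)
beta > 1 => wear-out (phase 3)
Since beta = 3.12, this is wear-out (increasing failure rate)
Phase = 3

3


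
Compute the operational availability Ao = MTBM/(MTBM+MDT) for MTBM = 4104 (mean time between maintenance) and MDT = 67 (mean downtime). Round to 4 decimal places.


MTBM = 4104
MDT = 67
MTBM + MDT = 4171
Ao = 4104 / 4171
Ao = 0.9839

0.9839


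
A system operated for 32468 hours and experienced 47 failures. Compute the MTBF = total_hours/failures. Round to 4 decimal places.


total_hours = 32468
failures = 47
MTBF = 32468 / 47
MTBF = 690.8085

690.8085


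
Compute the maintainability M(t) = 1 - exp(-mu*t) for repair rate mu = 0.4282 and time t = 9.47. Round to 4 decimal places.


mu = 0.4282, t = 9.47
mu * t = 0.4282 * 9.47 = 4.0551
exp(-4.0551) = 0.0173
M(t) = 1 - 0.0173
M(t) = 0.9827

0.9827


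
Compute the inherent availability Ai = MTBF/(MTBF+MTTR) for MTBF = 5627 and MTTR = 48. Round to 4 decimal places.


MTBF = 5627
MTTR = 48
MTBF + MTTR = 5675
Ai = 5627 / 5675
Ai = 0.9915

0.9915


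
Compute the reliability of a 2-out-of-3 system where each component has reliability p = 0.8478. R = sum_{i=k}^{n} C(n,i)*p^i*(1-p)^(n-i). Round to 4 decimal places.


k = 2, n = 3, p = 0.8478
i=2: C(3,2)=3 * 0.8478^2 * 0.1522^1 = 0.3282
i=3: C(3,3)=1 * 0.8478^3 * 0.1522^0 = 0.6094
R = sum of terms = 0.9376

0.9376


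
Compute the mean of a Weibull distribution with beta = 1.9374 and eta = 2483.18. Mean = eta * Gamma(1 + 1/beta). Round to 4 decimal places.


beta = 1.9374, eta = 2483.18
1/beta = 0.5162
1 + 1/beta = 1.5162
Gamma(1.5162) = 0.8869
Mean = 2483.18 * 0.8869
Mean = 2202.2261

2202.2261


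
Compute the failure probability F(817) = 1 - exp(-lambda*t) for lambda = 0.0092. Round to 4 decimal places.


lambda = 0.0092, t = 817
lambda * t = 7.5164
exp(-7.5164) = 0.0005
F(t) = 1 - 0.0005
F(t) = 0.9995

0.9995


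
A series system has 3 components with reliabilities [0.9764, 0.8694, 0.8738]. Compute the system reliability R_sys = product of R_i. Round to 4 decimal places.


Components: [0.9764, 0.8694, 0.8738]
After component 1 (R=0.9764): product = 0.9764
After component 2 (R=0.8694): product = 0.8489
After component 3 (R=0.8738): product = 0.7418
R_sys = 0.7418

0.7418


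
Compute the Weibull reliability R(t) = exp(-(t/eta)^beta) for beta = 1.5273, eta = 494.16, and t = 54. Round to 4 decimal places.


beta = 1.5273, eta = 494.16, t = 54
t/eta = 54 / 494.16 = 0.1093
(t/eta)^beta = 0.1093^1.5273 = 0.034
R(t) = exp(-0.034)
R(t) = 0.9666

0.9666


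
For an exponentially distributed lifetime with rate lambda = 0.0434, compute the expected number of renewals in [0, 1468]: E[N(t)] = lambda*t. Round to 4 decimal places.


lambda = 0.0434
t = 1468
E[N(t)] = lambda * t
E[N(t)] = 0.0434 * 1468
E[N(t)] = 63.7112

63.7112


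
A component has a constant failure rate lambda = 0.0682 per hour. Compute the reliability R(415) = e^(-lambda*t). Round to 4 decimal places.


lambda = 0.0682
t = 415
lambda * t = 28.303
R(t) = e^(-28.303)
R(t) = 0.0

0.0


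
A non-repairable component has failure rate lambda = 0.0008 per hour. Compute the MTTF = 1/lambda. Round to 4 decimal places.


lambda = 0.0008
MTTF = 1 / 0.0008
MTTF = 1250.0

1250.0


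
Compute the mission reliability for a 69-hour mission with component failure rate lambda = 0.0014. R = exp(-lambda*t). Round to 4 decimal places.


lambda = 0.0014
mission_time = 69
lambda * t = 0.0014 * 69 = 0.0966
R = exp(-0.0966)
R = 0.9079

0.9079


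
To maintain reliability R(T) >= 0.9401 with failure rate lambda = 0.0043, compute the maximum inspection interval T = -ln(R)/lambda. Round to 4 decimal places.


R_target = 0.9401
lambda = 0.0043
-ln(0.9401) = 0.0618
T = 0.0618 / 0.0043
T = 14.3649

14.3649


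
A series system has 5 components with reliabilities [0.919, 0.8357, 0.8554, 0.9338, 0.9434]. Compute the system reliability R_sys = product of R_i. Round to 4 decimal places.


Components: [0.919, 0.8357, 0.8554, 0.9338, 0.9434]
After component 1 (R=0.919): product = 0.919
After component 2 (R=0.8357): product = 0.768
After component 3 (R=0.8554): product = 0.657
After component 4 (R=0.9338): product = 0.6135
After component 5 (R=0.9434): product = 0.5787
R_sys = 0.5787

0.5787


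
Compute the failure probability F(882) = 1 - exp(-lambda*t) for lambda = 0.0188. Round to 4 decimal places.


lambda = 0.0188, t = 882
lambda * t = 16.5816
exp(-16.5816) = 0.0
F(t) = 1 - 0.0
F(t) = 1.0

1.0


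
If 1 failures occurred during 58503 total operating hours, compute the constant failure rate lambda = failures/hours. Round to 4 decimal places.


failures = 1
total_hours = 58503
lambda = 1 / 58503
lambda = 0.0

0.0


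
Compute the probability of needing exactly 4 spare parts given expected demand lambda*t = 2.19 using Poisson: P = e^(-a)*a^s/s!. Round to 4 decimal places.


a = 2.19, s = 4
e^(-a) = e^(-2.19) = 0.1119
a^s = 2.19^4 = 23.0026
s! = 24
P = 0.1119 * 23.0026 / 24
P = 0.1073

0.1073


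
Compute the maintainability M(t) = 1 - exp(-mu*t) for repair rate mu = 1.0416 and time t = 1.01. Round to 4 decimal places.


mu = 1.0416, t = 1.01
mu * t = 1.0416 * 1.01 = 1.052
exp(-1.052) = 0.3492
M(t) = 1 - 0.3492
M(t) = 0.6508

0.6508


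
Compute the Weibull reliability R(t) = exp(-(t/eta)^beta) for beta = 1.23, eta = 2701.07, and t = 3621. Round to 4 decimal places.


beta = 1.23, eta = 2701.07, t = 3621
t/eta = 3621 / 2701.07 = 1.3406
(t/eta)^beta = 1.3406^1.23 = 1.4341
R(t) = exp(-1.4341)
R(t) = 0.2383

0.2383


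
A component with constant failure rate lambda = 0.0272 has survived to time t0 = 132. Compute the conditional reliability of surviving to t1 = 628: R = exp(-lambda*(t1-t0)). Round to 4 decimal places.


lambda = 0.0272
t0 = 132, t1 = 628
t1 - t0 = 496
lambda * (t1-t0) = 0.0272 * 496 = 13.4912
R = exp(-13.4912)
R = 0.0

0.0


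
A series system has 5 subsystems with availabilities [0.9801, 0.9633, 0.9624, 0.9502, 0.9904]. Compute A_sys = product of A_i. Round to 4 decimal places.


Subsystems: [0.9801, 0.9633, 0.9624, 0.9502, 0.9904]
After subsystem 1 (A=0.9801): product = 0.9801
After subsystem 2 (A=0.9633): product = 0.9441
After subsystem 3 (A=0.9624): product = 0.9086
After subsystem 4 (A=0.9502): product = 0.8634
After subsystem 5 (A=0.9904): product = 0.8551
A_sys = 0.8551

0.8551


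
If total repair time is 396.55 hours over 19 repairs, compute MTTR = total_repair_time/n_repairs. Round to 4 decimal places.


total_repair_time = 396.55
n_repairs = 19
MTTR = 396.55 / 19
MTTR = 20.8711

20.8711


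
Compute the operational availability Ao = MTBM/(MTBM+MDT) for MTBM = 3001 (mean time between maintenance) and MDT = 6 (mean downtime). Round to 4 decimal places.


MTBM = 3001
MDT = 6
MTBM + MDT = 3007
Ao = 3001 / 3007
Ao = 0.998

0.998


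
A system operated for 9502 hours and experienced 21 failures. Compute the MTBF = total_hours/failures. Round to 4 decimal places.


total_hours = 9502
failures = 21
MTBF = 9502 / 21
MTBF = 452.4762

452.4762


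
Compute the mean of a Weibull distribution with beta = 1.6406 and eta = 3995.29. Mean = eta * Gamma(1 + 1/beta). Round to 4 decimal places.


beta = 1.6406, eta = 3995.29
1/beta = 0.6095
1 + 1/beta = 1.6095
Gamma(1.6095) = 0.8946
Mean = 3995.29 * 0.8946
Mean = 3574.2842

3574.2842


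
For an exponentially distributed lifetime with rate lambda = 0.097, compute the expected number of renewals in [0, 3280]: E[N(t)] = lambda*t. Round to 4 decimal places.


lambda = 0.097
t = 3280
E[N(t)] = lambda * t
E[N(t)] = 0.097 * 3280
E[N(t)] = 318.16

318.16


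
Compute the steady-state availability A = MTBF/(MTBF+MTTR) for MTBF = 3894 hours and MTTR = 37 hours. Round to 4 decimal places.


MTBF = 3894
MTTR = 37
MTBF + MTTR = 3931
A = 3894 / 3931
A = 0.9906

0.9906


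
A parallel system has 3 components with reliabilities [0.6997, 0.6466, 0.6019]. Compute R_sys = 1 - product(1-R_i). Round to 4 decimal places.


Components: [0.6997, 0.6466, 0.6019]
(1 - 0.6997) = 0.3003, running product = 0.3003
(1 - 0.6466) = 0.3534, running product = 0.1061
(1 - 0.6019) = 0.3981, running product = 0.0422
Product of (1-R_i) = 0.0422
R_sys = 1 - 0.0422 = 0.9578

0.9578


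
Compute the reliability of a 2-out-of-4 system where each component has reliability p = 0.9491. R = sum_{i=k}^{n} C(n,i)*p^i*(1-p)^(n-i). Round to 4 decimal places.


k = 2, n = 4, p = 0.9491
i=2: C(4,2)=6 * 0.9491^2 * 0.0509^2 = 0.014
i=3: C(4,3)=4 * 0.9491^3 * 0.0509^1 = 0.1741
i=4: C(4,4)=1 * 0.9491^4 * 0.0509^0 = 0.8114
R = sum of terms = 0.9995

0.9995


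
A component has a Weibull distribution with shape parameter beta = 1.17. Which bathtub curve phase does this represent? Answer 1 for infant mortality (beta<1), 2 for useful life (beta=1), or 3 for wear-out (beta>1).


beta = 1.17
Compare beta to 1:
beta < 1 => infant mortality (phase 1)
beta = 1 => useful life (phase 2)
beta > 1 => wear-out (phase 3)
Since beta = 1.17, this is wear-out (increasing failure rate)
Phase = 3

3


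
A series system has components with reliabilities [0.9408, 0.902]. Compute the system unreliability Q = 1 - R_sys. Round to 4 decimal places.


Components: [0.9408, 0.902]
After component 1: product = 0.9408
After component 2: product = 0.8486
R_sys = 0.8486
Q = 1 - 0.8486 = 0.1514

0.1514


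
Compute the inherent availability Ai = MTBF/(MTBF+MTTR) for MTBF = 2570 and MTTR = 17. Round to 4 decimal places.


MTBF = 2570
MTTR = 17
MTBF + MTTR = 2587
Ai = 2570 / 2587
Ai = 0.9934

0.9934


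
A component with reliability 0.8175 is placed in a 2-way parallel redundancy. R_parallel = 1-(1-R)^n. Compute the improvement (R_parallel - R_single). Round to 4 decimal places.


R_single = 0.8175, n = 2
1 - R_single = 0.1825
(1 - R_single)^n = 0.1825^2 = 0.0333
R_parallel = 1 - 0.0333 = 0.9667
Improvement = 0.9667 - 0.8175
Improvement = 0.1492

0.1492


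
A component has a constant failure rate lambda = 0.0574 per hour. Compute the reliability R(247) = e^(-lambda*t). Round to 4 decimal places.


lambda = 0.0574
t = 247
lambda * t = 14.1778
R(t) = e^(-14.1778)
R(t) = 0.0

0.0


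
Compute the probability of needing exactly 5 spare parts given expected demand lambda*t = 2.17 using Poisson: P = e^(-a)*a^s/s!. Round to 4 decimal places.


a = 2.17, s = 5
e^(-a) = e^(-2.17) = 0.1142
a^s = 2.17^5 = 48.117
s! = 120
P = 0.1142 * 48.117 / 120
P = 0.0458

0.0458


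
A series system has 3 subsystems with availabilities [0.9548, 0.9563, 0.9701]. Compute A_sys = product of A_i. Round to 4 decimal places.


Subsystems: [0.9548, 0.9563, 0.9701]
After subsystem 1 (A=0.9548): product = 0.9548
After subsystem 2 (A=0.9563): product = 0.9131
After subsystem 3 (A=0.9701): product = 0.8858
A_sys = 0.8858

0.8858


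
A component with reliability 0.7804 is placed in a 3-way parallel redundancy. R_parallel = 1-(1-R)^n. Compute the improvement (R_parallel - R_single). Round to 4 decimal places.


R_single = 0.7804, n = 3
1 - R_single = 0.2196
(1 - R_single)^n = 0.2196^3 = 0.0106
R_parallel = 1 - 0.0106 = 0.9894
Improvement = 0.9894 - 0.7804
Improvement = 0.209

0.209


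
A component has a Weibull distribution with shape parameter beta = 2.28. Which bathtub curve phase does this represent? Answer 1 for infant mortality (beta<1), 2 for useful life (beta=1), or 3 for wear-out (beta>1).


beta = 2.28
Compare beta to 1:
beta < 1 => infant mortality (phase 1)
beta = 1 => useful life (phase 2)
beta > 1 => wear-out (phase 3)
Since beta = 2.28, this is wear-out (increasing failure rate)
Phase = 3

3


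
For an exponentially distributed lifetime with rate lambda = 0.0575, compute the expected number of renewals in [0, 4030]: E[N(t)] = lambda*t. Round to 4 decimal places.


lambda = 0.0575
t = 4030
E[N(t)] = lambda * t
E[N(t)] = 0.0575 * 4030
E[N(t)] = 231.725

231.725


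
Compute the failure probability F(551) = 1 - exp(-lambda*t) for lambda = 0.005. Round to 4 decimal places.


lambda = 0.005, t = 551
lambda * t = 2.755
exp(-2.755) = 0.0636
F(t) = 1 - 0.0636
F(t) = 0.9364

0.9364


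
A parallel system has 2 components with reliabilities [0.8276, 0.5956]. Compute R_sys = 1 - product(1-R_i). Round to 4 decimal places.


Components: [0.8276, 0.5956]
(1 - 0.8276) = 0.1724, running product = 0.1724
(1 - 0.5956) = 0.4044, running product = 0.0697
Product of (1-R_i) = 0.0697
R_sys = 1 - 0.0697 = 0.9303

0.9303


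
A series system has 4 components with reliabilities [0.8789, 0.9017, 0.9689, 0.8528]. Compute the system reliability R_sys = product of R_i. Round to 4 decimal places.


Components: [0.8789, 0.9017, 0.9689, 0.8528]
After component 1 (R=0.8789): product = 0.8789
After component 2 (R=0.9017): product = 0.7925
After component 3 (R=0.9689): product = 0.7679
After component 4 (R=0.8528): product = 0.6548
R_sys = 0.6548

0.6548


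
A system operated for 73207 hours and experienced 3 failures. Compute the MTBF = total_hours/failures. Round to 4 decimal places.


total_hours = 73207
failures = 3
MTBF = 73207 / 3
MTBF = 24402.3333

24402.3333


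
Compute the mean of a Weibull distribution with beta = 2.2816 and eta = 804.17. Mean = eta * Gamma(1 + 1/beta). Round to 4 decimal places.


beta = 2.2816, eta = 804.17
1/beta = 0.4383
1 + 1/beta = 1.4383
Gamma(1.4383) = 0.8858
Mean = 804.17 * 0.8858
Mean = 712.3647

712.3647


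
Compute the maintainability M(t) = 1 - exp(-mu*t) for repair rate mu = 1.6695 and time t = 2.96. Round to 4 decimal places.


mu = 1.6695, t = 2.96
mu * t = 1.6695 * 2.96 = 4.9417
exp(-4.9417) = 0.0071
M(t) = 1 - 0.0071
M(t) = 0.9929

0.9929


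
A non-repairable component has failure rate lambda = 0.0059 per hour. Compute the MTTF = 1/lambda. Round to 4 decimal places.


lambda = 0.0059
MTTF = 1 / 0.0059
MTTF = 169.4915

169.4915


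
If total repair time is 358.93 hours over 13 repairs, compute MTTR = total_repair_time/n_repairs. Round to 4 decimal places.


total_repair_time = 358.93
n_repairs = 13
MTTR = 358.93 / 13
MTTR = 27.61

27.61


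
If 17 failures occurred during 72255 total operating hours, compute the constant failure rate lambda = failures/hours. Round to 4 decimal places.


failures = 17
total_hours = 72255
lambda = 17 / 72255
lambda = 0.0002

0.0002


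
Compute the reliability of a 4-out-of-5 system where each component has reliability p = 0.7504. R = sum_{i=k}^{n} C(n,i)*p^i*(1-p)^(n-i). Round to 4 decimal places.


k = 4, n = 5, p = 0.7504
i=4: C(5,4)=5 * 0.7504^4 * 0.2496^1 = 0.3957
i=5: C(5,5)=1 * 0.7504^5 * 0.2496^0 = 0.2379
R = sum of terms = 0.6337

0.6337
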